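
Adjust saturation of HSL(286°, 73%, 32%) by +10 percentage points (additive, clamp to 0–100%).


Original S = 73%
Adjustment = +10 percentage points
New S = 73 + (10) = 83
Clamp to [0, 100] → 83
= HSL(286°, 83%, 32%)


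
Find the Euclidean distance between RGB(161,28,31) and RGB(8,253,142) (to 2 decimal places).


d = √[(R₁-R₂)² + (G₁-G₂)² + (B₁-B₂)²]
d = √[(161-8)² + (28-253)² + (31-142)²]
d = √[23409 + 50625 + 12321]
d = √86355
d ≈ 293.86


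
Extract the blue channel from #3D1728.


Color: #3D1728
R = 3D = 61
G = 17 = 23
B = 28 = 40
Blue = 40


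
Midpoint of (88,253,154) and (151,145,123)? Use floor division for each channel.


Midpoint: each channel = ⌊(C₁+C₂)/2⌋
R: ⌊(88+151)/2⌋ = 119
G: ⌊(253+145)/2⌋ = 199
B: ⌊(154+123)/2⌋ = 138
= RGB(119, 199, 138)


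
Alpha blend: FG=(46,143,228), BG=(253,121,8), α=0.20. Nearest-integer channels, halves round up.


C = α×F + (1-α)×B, with 1-α = 0.80
R: 0.20×46 + 0.80×253 = 9.20 + 202.40 = 211.60 → 212
G: 0.20×143 + 0.80×121 = 28.60 + 96.80 = 125.40 → 125
B: 0.20×228 + 0.80×8 = 45.60 + 6.40 = 52.00 → 52
= RGB(212, 125, 52)


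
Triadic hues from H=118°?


Triadic: equally spaced at 120° intervals
H1 = 118°
H2 = (118 + 120) mod 360 = 238°
H3 = (118 + 240) mod 360 = 358°
Triadic = 118°, 238°, 358°


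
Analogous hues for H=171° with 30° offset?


Base hue: 171°
Left analog: (171 - 30) mod 360 = 141°
Right analog: (171 + 30) mod 360 = 201°
Analogous hues = 141° and 201°


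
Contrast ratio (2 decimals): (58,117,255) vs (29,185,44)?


Linearize each sRGB channel c=v/255: c/12.92 if c ≤ 0.04045 else ((c+0.055)/1.055)^2.4
L = 0.2126×R_lin + 0.7152×G_lin + 0.0722×B_lin
Color 1 (58,117,255):
  R=58: 58/255≈0.2275 > 0.04045 → ((0.2275+0.055)/1.055)^2.4 ≈ 0.04231
  G=117: 117/255≈0.4588 > 0.04045 → ((0.4588+0.055)/1.055)^2.4 ≈ 0.17789
  B=255: 255/255≈1.0000 > 0.04045 → ((1.0000+0.055)/1.055)^2.4 ≈ 1.00000
  L1 = 0.2126×0.04231 + 0.7152×0.17789 + 0.0722×1.00000 ≈ 0.20842
Color 2 (29,185,44):
  R=29: 29/255≈0.1137 > 0.04045 → ((0.1137+0.055)/1.055)^2.4 ≈ 0.01229
  G=185: 185/255≈0.7255 > 0.04045 → ((0.7255+0.055)/1.055)^2.4 ≈ 0.48515
  B=44: 44/255≈0.1725 > 0.04045 → ((0.1725+0.055)/1.055)^2.4 ≈ 0.02519
  L2 = 0.2126×0.01229 + 0.7152×0.48515 + 0.0722×0.02519 ≈ 0.35141
Lighter = 0.35141, Darker = 0.20842
Ratio = (L_lighter + 0.05) / (L_darker + 0.05)
Ratio = (0.35141 + 0.05) / (0.20842 + 0.05) = 0.40141 / 0.25842 ≈ 1.5533
Ratio ≈ 1.55:1


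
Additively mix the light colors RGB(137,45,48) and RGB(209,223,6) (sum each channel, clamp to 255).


Additive: each channel = min(255, C₁+C₂)
R: 137+209 = 346 → 255
G: 45+223 = 268 → 255
B: 48+6 = 54 → 54
= RGB(255, 255, 54)


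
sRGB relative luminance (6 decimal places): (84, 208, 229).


Linearize each channel (sRGB transfer function): c = v/255; c_lin = c/12.92 if c ≤ 0.04045, else ((c+0.055)/1.055)^2.4
  R: 84/255 ≈ 0.329412 > 0.04045 → ((0.329412+0.055)/1.055)^2.4 ≈ 0.088656
  G: 208/255 ≈ 0.815686 > 0.04045 → ((0.815686+0.055)/1.055)^2.4 ≈ 0.630757
  B: 229/255 ≈ 0.898039 > 0.04045 → ((0.898039+0.055)/1.055)^2.4 ≈ 0.783538
R_lin = 0.088656, G_lin = 0.630757, B_lin = 0.783538
L = 0.2126×R + 0.7152×G + 0.0722×B
L = 0.2126×0.088656 + 0.7152×0.630757 + 0.0722×0.783538
L ≈ 0.526537


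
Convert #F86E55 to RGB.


F8 → 248 (R)
6E → 110 (G)
55 → 85 (B)
= RGB(248, 110, 85)


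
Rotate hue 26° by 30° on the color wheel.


New hue = (H + rotation) mod 360
New hue = (26 + 30) mod 360
= 56 mod 360
= 56°


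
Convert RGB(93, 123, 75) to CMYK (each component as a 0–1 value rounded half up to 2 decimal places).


R'=93/255≈0.3647, G'=123/255≈0.4824, B'=75/255≈0.2941
K = 1 - max(R',G',B') = 1 - 123/255 = 132/255 = 0.51764… → 0.52
(1-R'-K)/(1-K) simplifies to (max-R)/max with max = 123:
C = (123-93)/123 = 30/123 = 0.24390… → 0.24
M = (123-123)/123 = 0/123 = 0 → 0.00
Y = (123-75)/123 = 48/123 = 0.39024… → 0.39
= CMYK(0.24, 0.00, 0.39, 0.52)


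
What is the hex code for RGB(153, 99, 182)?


R = 153 → 99 (hex)
G = 99 → 63 (hex)
B = 182 → B6 (hex)
Hex = #9963B6


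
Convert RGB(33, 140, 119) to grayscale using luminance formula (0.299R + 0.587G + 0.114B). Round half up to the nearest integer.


Gray = 0.299×R + 0.587×G + 0.114×B
Gray = 0.299×33 + 0.587×140 + 0.114×119
Gray = 9.867 + 82.180 + 13.566
Gray = 105.613 → round half up → 106
Gray = 106


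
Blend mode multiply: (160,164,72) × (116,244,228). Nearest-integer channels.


Multiply: C = A×B/255, rounded to nearest integer
R: 160×116/255 = 18560/255 ≈ 72.784 → 73
G: 164×244/255 = 40016/255 ≈ 156.925 → 157
B: 72×228/255 = 16416/255 ≈ 64.376 → 64
= RGB(73, 157, 64)


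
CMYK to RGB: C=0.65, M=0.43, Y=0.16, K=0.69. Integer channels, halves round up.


R = 255 × (1-C) × (1-K) = 255 × 0.35 × 0.31 = 27.6675 → 28
G = 255 × (1-M) × (1-K) = 255 × 0.57 × 0.31 = 45.0585 → 45
B = 255 × (1-Y) × (1-K) = 255 × 0.84 × 0.31 = 66.402 → 66
= RGB(28, 45, 66)


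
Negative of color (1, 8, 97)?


Invert: (255-R, 255-G, 255-B)
R: 255-1 = 254
G: 255-8 = 247
B: 255-97 = 158
= RGB(254, 247, 158)


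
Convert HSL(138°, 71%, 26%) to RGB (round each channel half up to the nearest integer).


H=138°, S=0.71, L=0.26
C = (1-|2L-1|)×S = (1-|-0.48|)×0.71 = 0.3692
H' = H/60 = 138/60 ≈ 2.3000; X = C×(1-|H' mod 2 - 1|) = 0.11076
m = L - C/2 = 0.26 - 0.1846 = 0.0754
Sector ⌊H'⌋ = 2 → (R',G',B') = (0.0, 0.3692, 0.11076)
RGB = ((R'+m)×255, (G'+m)×255, (B'+m)×255) = (19.227, 113.373, 47.4708)
Round half up → RGB(19, 113, 47)


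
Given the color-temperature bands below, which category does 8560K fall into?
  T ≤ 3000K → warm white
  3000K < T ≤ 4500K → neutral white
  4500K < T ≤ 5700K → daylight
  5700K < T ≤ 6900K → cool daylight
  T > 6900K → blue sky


Temperature: 8560K
8560K > 6900K → blue sky
Classification: blue sky


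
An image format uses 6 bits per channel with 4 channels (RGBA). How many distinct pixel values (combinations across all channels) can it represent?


Total bits = 6 bits/channel × 4 channels = 24 bits
Distinct pixel values = 2^24
= 16,777,216 pixel values


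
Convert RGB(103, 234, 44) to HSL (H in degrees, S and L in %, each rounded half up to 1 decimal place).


Normalize: R'=103/255≈0.4039, G'=234/255≈0.9176, B'=44/255≈0.1725
Max=234/255, Min=44/255, Δ=Max-Min=190/255
L = (Max+Min)/2 = (234+44)/510 = 278/510 = 0.54509… → L = 54.5%
L > 0.5 → S = Δ/(2-Max-Min) = 190/(510-234-44) = 190/232 = 0.81896… → S = 81.9%
(the 1/255 factors cancel in S and H, so raw channel differences can be used)
Max is G' → H = 60 × ((B-R)/Δ + 2) = 60 × ((44-103)/190 + 2)
  -59/190 + 2 = -0.3105… + 2 = 1.6894…
  H = 60 × 1.6894… = 101.368…° → H = 101.4°
= HSL(101.4°, 81.9%, 54.5%)


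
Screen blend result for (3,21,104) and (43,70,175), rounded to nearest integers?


Screen: C = 255 - (255-A)×(255-B)/255, rounded to nearest integer
R: 255 - (255-3)×(255-43)/255 = 255 - 53424/255 ≈ 255 - 209.506 = 45.494 → 45
G: 255 - (255-21)×(255-70)/255 = 255 - 43290/255 ≈ 255 - 169.765 = 85.235 → 85
B: 255 - (255-104)×(255-175)/255 = 255 - 12080/255 ≈ 255 - 47.373 = 207.627 → 208
= RGB(45, 85, 208)


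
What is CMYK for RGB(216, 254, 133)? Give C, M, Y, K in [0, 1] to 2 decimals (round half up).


R'=216/255≈0.8471, G'=254/255≈0.9961, B'=133/255≈0.5216
K = 1 - max(R',G',B') = 1 - 254/255 = 1/255 = 0.00392… → 0.00
(1-R'-K)/(1-K) simplifies to (max-R)/max with max = 254:
C = (254-216)/254 = 38/254 = 0.14960… → 0.15
M = (254-254)/254 = 0/254 = 0 → 0.00
Y = (254-133)/254 = 121/254 = 0.47637… → 0.48
= CMYK(0.15, 0.00, 0.48, 0.00)


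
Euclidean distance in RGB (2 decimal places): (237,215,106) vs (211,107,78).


d = √[(R₁-R₂)² + (G₁-G₂)² + (B₁-B₂)²]
d = √[(237-211)² + (215-107)² + (106-78)²]
d = √[676 + 11664 + 784]
d = √13124
d ≈ 114.56


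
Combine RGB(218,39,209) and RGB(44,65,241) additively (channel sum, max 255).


Additive: each channel = min(255, C₁+C₂)
R: 218+44 = 262 → 255
G: 39+65 = 104 → 104
B: 209+241 = 450 → 255
= RGB(255, 104, 255)


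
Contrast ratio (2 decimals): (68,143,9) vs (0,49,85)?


Linearize each sRGB channel c=v/255: c/12.92 if c ≤ 0.04045 else ((c+0.055)/1.055)^2.4
L = 0.2126×R_lin + 0.7152×G_lin + 0.0722×B_lin
Color 1 (68,143,9):
  R=68: 68/255≈0.2667 > 0.04045 → ((0.2667+0.055)/1.055)^2.4 ≈ 0.05781
  G=143: 143/255≈0.5608 > 0.04045 → ((0.5608+0.055)/1.055)^2.4 ≈ 0.27468
  B=9: 9/255≈0.0353 ≤ 0.04045 → 0.0353/12.92 ≈ 0.00273
  L1 = 0.2126×0.05781 + 0.7152×0.27468 + 0.0722×0.00273 ≈ 0.20894
Color 2 (0,49,85):
  R=0: 0/255≈0.0000 ≤ 0.04045 → 0.0000/12.92 ≈ 0.00000
  G=49: 49/255≈0.1922 > 0.04045 → ((0.1922+0.055)/1.055)^2.4 ≈ 0.03071
  B=85: 85/255≈0.3333 > 0.04045 → ((0.3333+0.055)/1.055)^2.4 ≈ 0.09084
  L2 = 0.2126×0.00000 + 0.7152×0.03071 + 0.0722×0.09084 ≈ 0.02853
Lighter = 0.20894, Darker = 0.02853
Ratio = (L_lighter + 0.05) / (L_darker + 0.05)
Ratio = (0.20894 + 0.05) / (0.02853 + 0.05) = 0.25894 / 0.07853 ≈ 3.2975
Ratio ≈ 3.30:1


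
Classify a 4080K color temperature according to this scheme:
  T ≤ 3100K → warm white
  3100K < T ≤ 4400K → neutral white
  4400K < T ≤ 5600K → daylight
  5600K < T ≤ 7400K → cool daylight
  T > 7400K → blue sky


Temperature: 4080K
3100K < 4080K ≤ 4400K → neutral white
Classification: neutral white


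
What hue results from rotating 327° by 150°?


New hue = (H + rotation) mod 360
New hue = (327 + 150) mod 360
= 477 mod 360
= 117°


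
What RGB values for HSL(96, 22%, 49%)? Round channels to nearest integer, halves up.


H=96°, S=0.22, L=0.49
C = (1-|2L-1|)×S = (1-|-0.02|)×0.22 = 0.2156
H' = H/60 = 96/60 ≈ 1.6000; X = C×(1-|H' mod 2 - 1|) = 0.08624
m = L - C/2 = 0.49 - 0.1078 = 0.3822
Sector ⌊H'⌋ = 1 → (R',G',B') = (0.08624, 0.2156, 0.0)
RGB = ((R'+m)×255, (G'+m)×255, (B'+m)×255) = (119.4522, 152.439, 97.461)
Round half up → RGB(119, 152, 97)


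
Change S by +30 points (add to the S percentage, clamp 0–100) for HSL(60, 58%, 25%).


Original S = 58%
Adjustment = +30 percentage points
New S = 58 + (30) = 88
Clamp to [0, 100] → 88
= HSL(60°, 88%, 25%)


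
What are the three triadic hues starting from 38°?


Triadic: equally spaced at 120° intervals
H1 = 38°
H2 = (38 + 120) mod 360 = 158°
H3 = (38 + 240) mod 360 = 278°
Triadic = 38°, 158°, 278°


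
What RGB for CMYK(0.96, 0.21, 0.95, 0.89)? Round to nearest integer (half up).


R = 255 × (1-C) × (1-K) = 255 × 0.04 × 0.11 = 1.122 → 1
G = 255 × (1-M) × (1-K) = 255 × 0.79 × 0.11 = 22.1595 → 22
B = 255 × (1-Y) × (1-K) = 255 × 0.05 × 0.11 = 1.4025 → 1
= RGB(1, 22, 1)


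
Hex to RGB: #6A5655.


6A → 106 (R)
56 → 86 (G)
55 → 85 (B)
= RGB(106, 86, 85)


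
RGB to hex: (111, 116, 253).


R = 111 → 6F (hex)
G = 116 → 74 (hex)
B = 253 → FD (hex)
Hex = #6F74FD


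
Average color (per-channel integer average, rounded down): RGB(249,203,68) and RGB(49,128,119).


Midpoint: each channel = ⌊(C₁+C₂)/2⌋
R: ⌊(249+49)/2⌋ = 149
G: ⌊(203+128)/2⌋ = 165
B: ⌊(68+119)/2⌋ = 93
= RGB(149, 165, 93)


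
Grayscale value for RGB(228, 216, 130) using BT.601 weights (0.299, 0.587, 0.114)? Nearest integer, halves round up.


Gray = 0.299×R + 0.587×G + 0.114×B
Gray = 0.299×228 + 0.587×216 + 0.114×130
Gray = 68.172 + 126.792 + 14.820
Gray = 209.784 → round half up → 210
Gray = 210


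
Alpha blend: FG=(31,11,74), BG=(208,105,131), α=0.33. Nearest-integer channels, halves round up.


C = α×F + (1-α)×B, with 1-α = 0.67
R: 0.33×31 + 0.67×208 = 10.23 + 139.36 = 149.59 → 150
G: 0.33×11 + 0.67×105 = 3.63 + 70.35 = 73.98 → 74
B: 0.33×74 + 0.67×131 = 24.42 + 87.77 = 112.19 → 112
= RGB(150, 74, 112)


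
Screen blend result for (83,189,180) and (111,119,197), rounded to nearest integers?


Screen: C = 255 - (255-A)×(255-B)/255, rounded to nearest integer
R: 255 - (255-83)×(255-111)/255 = 255 - 24768/255 ≈ 255 - 97.129 = 157.871 → 158
G: 255 - (255-189)×(255-119)/255 = 255 - 8976/255 ≈ 255 - 35.200 = 219.800 → 220
B: 255 - (255-180)×(255-197)/255 = 255 - 4350/255 ≈ 255 - 17.059 = 237.941 → 238
= RGB(158, 220, 238)


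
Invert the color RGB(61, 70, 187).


Invert: (255-R, 255-G, 255-B)
R: 255-61 = 194
G: 255-70 = 185
B: 255-187 = 68
= RGB(194, 185, 68)


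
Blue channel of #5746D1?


Color: #5746D1
R = 57 = 87
G = 46 = 70
B = D1 = 209
Blue = 209


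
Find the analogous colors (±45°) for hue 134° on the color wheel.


Base hue: 134°
Left analog: (134 - 45) mod 360 = 89°
Right analog: (134 + 45) mod 360 = 179°
Analogous hues = 89° and 179°


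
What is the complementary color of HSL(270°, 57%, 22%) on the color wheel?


Complement = opposite side of color wheel = hue + 180°
H' = (270 + 180) mod 360 = 90°
S and L unchanged.
= HSL(90°, 57%, 22%)


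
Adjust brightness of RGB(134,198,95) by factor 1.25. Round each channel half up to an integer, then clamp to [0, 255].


Multiply each channel by 1.25, round half up, clamp to [0, 255]
R: 134×1.25 = 167.5 → round → 168
G: 198×1.25 = 247.5 → round → 248
B: 95×1.25 = 118.75 → round → 119
= RGB(168, 248, 119)


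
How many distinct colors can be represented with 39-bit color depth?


Colors = 2^bits = 2^39
= 549,755,813,888 colors


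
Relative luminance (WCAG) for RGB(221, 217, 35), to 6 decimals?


Linearize each channel (sRGB transfer function): c = v/255; c_lin = c/12.92 if c ≤ 0.04045, else ((c+0.055)/1.055)^2.4
  R: 221/255 ≈ 0.866667 > 0.04045 → ((0.866667+0.055)/1.055)^2.4 ≈ 0.723055
  G: 217/255 ≈ 0.850980 > 0.04045 → ((0.850980+0.055)/1.055)^2.4 ≈ 0.693872
  B: 35/255 ≈ 0.137255 > 0.04045 → ((0.137255+0.055)/1.055)^2.4 ≈ 0.016807
R_lin = 0.723055, G_lin = 0.693872, B_lin = 0.016807
L = 0.2126×R + 0.7152×G + 0.0722×B
L = 0.2126×0.723055 + 0.7152×0.693872 + 0.0722×0.016807
L ≈ 0.651192


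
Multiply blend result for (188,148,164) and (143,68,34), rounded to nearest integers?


Multiply: C = A×B/255, rounded to nearest integer
R: 188×143/255 = 26884/255 ≈ 105.427 → 105
G: 148×68/255 = 10064/255 ≈ 39.467 → 39
B: 164×34/255 = 5576/255 ≈ 21.867 → 22
= RGB(105, 39, 22)


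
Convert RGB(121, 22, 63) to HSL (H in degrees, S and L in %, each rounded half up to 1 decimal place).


Normalize: R'=121/255≈0.4745, G'=22/255≈0.0863, B'=63/255≈0.2471
Max=121/255, Min=22/255, Δ=Max-Min=99/255
L = (Max+Min)/2 = (121+22)/510 = 143/510 = 0.28039… → L = 28.0%
L ≤ 0.5 → S = Δ/(Max+Min) = 99/(121+22) = 99/143 = 0.69230… → S = 69.2%
(the 1/255 factors cancel in S and H, so raw channel differences can be used)
Max is R' → H = 60 × (((G-B)/Δ) mod 6) = 60 × (((22-63)/99) mod 6)
  (-41)/99 = -0.4141…; negative, so add 6 → 5.5858…
  H = 60 × 5.5858… = 335.151…° → H = 335.2°
= HSL(335.2°, 69.2%, 28.0%)


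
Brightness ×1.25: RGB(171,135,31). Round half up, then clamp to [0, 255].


Multiply each channel by 1.25, round half up, clamp to [0, 255]
R: 171×1.25 = 213.75 → round → 214
G: 135×1.25 = 168.75 → round → 169
B: 31×1.25 = 38.75 → round → 39
= RGB(214, 169, 39)


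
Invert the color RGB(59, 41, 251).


Invert: (255-R, 255-G, 255-B)
R: 255-59 = 196
G: 255-41 = 214
B: 255-251 = 4
= RGB(196, 214, 4)


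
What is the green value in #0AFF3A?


Color: #0AFF3A
R = 0A = 10
G = FF = 255
B = 3A = 58
Green = 255


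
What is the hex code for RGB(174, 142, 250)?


R = 174 → AE (hex)
G = 142 → 8E (hex)
B = 250 → FA (hex)
Hex = #AE8EFA


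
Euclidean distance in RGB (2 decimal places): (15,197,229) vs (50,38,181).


d = √[(R₁-R₂)² + (G₁-G₂)² + (B₁-B₂)²]
d = √[(15-50)² + (197-38)² + (229-181)²]
d = √[1225 + 25281 + 2304]
d = √28810
d ≈ 169.74


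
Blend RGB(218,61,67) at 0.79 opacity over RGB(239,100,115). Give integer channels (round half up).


C = α×F + (1-α)×B, with 1-α = 0.21
R: 0.79×218 + 0.21×239 = 172.22 + 50.19 = 222.41 → 222
G: 0.79×61 + 0.21×100 = 48.19 + 21.00 = 69.19 → 69
B: 0.79×67 + 0.21×115 = 52.93 + 24.15 = 77.08 → 77
= RGB(222, 69, 77)


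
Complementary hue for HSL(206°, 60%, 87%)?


Complement = opposite side of color wheel = hue + 180°
H' = (206 + 180) mod 360 = 26°
S and L unchanged.
= HSL(26°, 60%, 87%)


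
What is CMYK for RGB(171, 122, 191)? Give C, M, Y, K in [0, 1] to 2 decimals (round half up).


R'=171/255≈0.6706, G'=122/255≈0.4784, B'=191/255≈0.7490
K = 1 - max(R',G',B') = 1 - 191/255 = 64/255 = 0.25098… → 0.25
(1-R'-K)/(1-K) simplifies to (max-R)/max with max = 191:
C = (191-171)/191 = 20/191 = 0.10471… → 0.10
M = (191-122)/191 = 69/191 = 0.36125… → 0.36
Y = (191-191)/191 = 0/191 = 0 → 0.00
= CMYK(0.10, 0.36, 0.00, 0.25)


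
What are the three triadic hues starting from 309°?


Triadic: equally spaced at 120° intervals
H1 = 309°
H2 = (309 + 120) mod 360 = 69°
H3 = (309 + 240) mod 360 = 189°
Triadic = 309°, 69°, 189°


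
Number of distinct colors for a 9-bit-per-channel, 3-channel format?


Total bits = 9 bits/channel × 3 channels = 27 bits
Distinct colors = 2^27
= 134,217,728 colors


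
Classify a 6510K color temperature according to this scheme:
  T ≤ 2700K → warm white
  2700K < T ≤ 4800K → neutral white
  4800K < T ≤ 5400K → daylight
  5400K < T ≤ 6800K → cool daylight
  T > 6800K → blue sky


Temperature: 6510K
5400K < 6510K ≤ 6800K → cool daylight
Classification: cool daylight


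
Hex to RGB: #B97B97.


B9 → 185 (R)
7B → 123 (G)
97 → 151 (B)
= RGB(185, 123, 151)


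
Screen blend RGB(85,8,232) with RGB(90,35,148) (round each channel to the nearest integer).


Screen: C = 255 - (255-A)×(255-B)/255, rounded to nearest integer
R: 255 - (255-85)×(255-90)/255 = 255 - 28050/255 ≈ 255 - 110.000 = 145.000 → 145
G: 255 - (255-8)×(255-35)/255 = 255 - 54340/255 ≈ 255 - 213.098 = 41.902 → 42
B: 255 - (255-232)×(255-148)/255 = 255 - 2461/255 ≈ 255 - 9.651 = 245.349 → 245
= RGB(145, 42, 245)


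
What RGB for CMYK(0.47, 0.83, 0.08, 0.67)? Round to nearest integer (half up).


R = 255 × (1-C) × (1-K) = 255 × 0.53 × 0.33 = 44.5995 → 45
G = 255 × (1-M) × (1-K) = 255 × 0.17 × 0.33 = 14.3055 → 14
B = 255 × (1-Y) × (1-K) = 255 × 0.92 × 0.33 = 77.418 → 77
= RGB(45, 14, 77)


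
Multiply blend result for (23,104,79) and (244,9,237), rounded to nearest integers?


Multiply: C = A×B/255, rounded to nearest integer
R: 23×244/255 = 5612/255 ≈ 22.008 → 22
G: 104×9/255 = 936/255 ≈ 3.671 → 4
B: 79×237/255 = 18723/255 ≈ 73.424 → 73
= RGB(22, 4, 73)


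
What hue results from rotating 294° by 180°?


New hue = (H + rotation) mod 360
New hue = (294 + 180) mod 360
= 474 mod 360
= 114°


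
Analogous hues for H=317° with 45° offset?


Base hue: 317°
Left analog: (317 - 45) mod 360 = 272°
Right analog: (317 + 45) mod 360 = 2°
Analogous hues = 272° and 2°


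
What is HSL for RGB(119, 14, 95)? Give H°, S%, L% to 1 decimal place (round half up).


Normalize: R'=119/255≈0.4667, G'=14/255≈0.0549, B'=95/255≈0.3725
Max=119/255, Min=14/255, Δ=Max-Min=105/255
L = (Max+Min)/2 = (119+14)/510 = 133/510 = 0.26078… → L = 26.1%
L ≤ 0.5 → S = Δ/(Max+Min) = 105/(119+14) = 105/133 = 0.78947… → S = 78.9%
(the 1/255 factors cancel in S and H, so raw channel differences can be used)
Max is R' → H = 60 × (((G-B)/Δ) mod 6) = 60 × (((14-95)/105) mod 6)
  (-81)/105 = -0.7714…; negative, so add 6 → 5.2285…
  H = 60 × 5.2285… = 313.714…° → H = 313.7°
= HSL(313.7°, 78.9%, 26.1%)


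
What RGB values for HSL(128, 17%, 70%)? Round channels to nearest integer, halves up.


H=128°, S=0.17, L=0.70
C = (1-|2L-1|)×S = (1-|0.40|)×0.17 = 0.102
H' = H/60 = 128/60 ≈ 2.1333; X = C×(1-|H' mod 2 - 1|) = 0.0136
m = L - C/2 = 0.70 - 0.051 = 0.649
Sector ⌊H'⌋ = 2 → (R',G',B') = (0.0, 0.102, 0.0136)
RGB = ((R'+m)×255, (G'+m)×255, (B'+m)×255) = (165.495, 191.505, 168.963)
Round half up → RGB(165, 192, 169)


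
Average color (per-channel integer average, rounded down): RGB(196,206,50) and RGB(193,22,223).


Midpoint: each channel = ⌊(C₁+C₂)/2⌋
R: ⌊(196+193)/2⌋ = 194
G: ⌊(206+22)/2⌋ = 114
B: ⌊(50+223)/2⌋ = 136
= RGB(194, 114, 136)


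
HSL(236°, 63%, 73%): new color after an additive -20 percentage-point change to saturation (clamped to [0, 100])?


Original S = 63%
Adjustment = -20 percentage points
New S = 63 + (-20) = 43
Clamp to [0, 100] → 43
= HSL(236°, 43%, 73%)


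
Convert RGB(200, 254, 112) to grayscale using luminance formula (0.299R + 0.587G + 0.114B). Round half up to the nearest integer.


Gray = 0.299×R + 0.587×G + 0.114×B
Gray = 0.299×200 + 0.587×254 + 0.114×112
Gray = 59.800 + 149.098 + 12.768
Gray = 221.666 → round half up → 222
Gray = 222


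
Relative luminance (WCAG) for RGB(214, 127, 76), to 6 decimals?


Linearize each channel (sRGB transfer function): c = v/255; c_lin = c/12.92 if c ≤ 0.04045, else ((c+0.055)/1.055)^2.4
  R: 214/255 ≈ 0.839216 > 0.04045 → ((0.839216+0.055)/1.055)^2.4 ≈ 0.672443
  G: 127/255 ≈ 0.498039 > 0.04045 → ((0.498039+0.055)/1.055)^2.4 ≈ 0.212231
  B: 76/255 ≈ 0.298039 > 0.04045 → ((0.298039+0.055)/1.055)^2.4 ≈ 0.072272
R_lin = 0.672443, G_lin = 0.212231, B_lin = 0.072272
L = 0.2126×R + 0.7152×G + 0.0722×B
L = 0.2126×0.672443 + 0.7152×0.212231 + 0.0722×0.072272
L ≈ 0.299967


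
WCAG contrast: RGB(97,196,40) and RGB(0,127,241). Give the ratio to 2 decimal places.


Linearize each sRGB channel c=v/255: c/12.92 if c ≤ 0.04045 else ((c+0.055)/1.055)^2.4
L = 0.2126×R_lin + 0.7152×G_lin + 0.0722×B_lin
Color 1 (97,196,40):
  R=97: 97/255≈0.3804 > 0.04045 → ((0.3804+0.055)/1.055)^2.4 ≈ 0.11954
  G=196: 196/255≈0.7686 > 0.04045 → ((0.7686+0.055)/1.055)^2.4 ≈ 0.55201
  B=40: 40/255≈0.1569 > 0.04045 → ((0.1569+0.055)/1.055)^2.4 ≈ 0.02122
  L1 = 0.2126×0.11954 + 0.7152×0.55201 + 0.0722×0.02122 ≈ 0.42174
Color 2 (0,127,241):
  R=0: 0/255≈0.0000 ≤ 0.04045 → 0.0000/12.92 ≈ 0.00000
  G=127: 127/255≈0.4980 > 0.04045 → ((0.4980+0.055)/1.055)^2.4 ≈ 0.21223
  B=241: 241/255≈0.9451 > 0.04045 → ((0.9451+0.055)/1.055)^2.4 ≈ 0.87962
  L2 = 0.2126×0.00000 + 0.7152×0.21223 + 0.0722×0.87962 ≈ 0.21530
Lighter = 0.42174, Darker = 0.21530
Ratio = (L_lighter + 0.05) / (L_darker + 0.05)
Ratio = (0.42174 + 0.05) / (0.21530 + 0.05) = 0.47174 / 0.26530 ≈ 1.7782
Ratio ≈ 1.78:1


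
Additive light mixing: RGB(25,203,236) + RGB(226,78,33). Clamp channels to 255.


Additive: each channel = min(255, C₁+C₂)
R: 25+226 = 251 → 251
G: 203+78 = 281 → 255
B: 236+33 = 269 → 255
= RGB(251, 255, 255)


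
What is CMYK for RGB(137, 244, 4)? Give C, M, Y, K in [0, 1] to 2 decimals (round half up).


R'=137/255≈0.5373, G'=244/255≈0.9569, B'=4/255≈0.0157
K = 1 - max(R',G',B') = 1 - 244/255 = 11/255 = 0.04313… → 0.04
(1-R'-K)/(1-K) simplifies to (max-R)/max with max = 244:
C = (244-137)/244 = 107/244 = 0.43852… → 0.44
M = (244-244)/244 = 0/244 = 0 → 0.00
Y = (244-4)/244 = 240/244 = 0.98360… → 0.98
= CMYK(0.44, 0.00, 0.98, 0.04)


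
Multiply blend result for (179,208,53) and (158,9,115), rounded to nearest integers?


Multiply: C = A×B/255, rounded to nearest integer
R: 179×158/255 = 28282/255 ≈ 110.910 → 111
G: 208×9/255 = 1872/255 ≈ 7.341 → 7
B: 53×115/255 = 6095/255 ≈ 23.902 → 24
= RGB(111, 7, 24)


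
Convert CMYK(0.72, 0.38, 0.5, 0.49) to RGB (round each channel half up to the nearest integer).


R = 255 × (1-C) × (1-K) = 255 × 0.28 × 0.51 = 36.414 → 36
G = 255 × (1-M) × (1-K) = 255 × 0.62 × 0.51 = 80.631 → 81
B = 255 × (1-Y) × (1-K) = 255 × 0.50 × 0.51 = 65.025 → 65
= RGB(36, 81, 65)


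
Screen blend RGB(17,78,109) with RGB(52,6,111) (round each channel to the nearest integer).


Screen: C = 255 - (255-A)×(255-B)/255, rounded to nearest integer
R: 255 - (255-17)×(255-52)/255 = 255 - 48314/255 ≈ 255 - 189.467 = 65.533 → 66
G: 255 - (255-78)×(255-6)/255 = 255 - 44073/255 ≈ 255 - 172.835 = 82.165 → 82
B: 255 - (255-109)×(255-111)/255 = 255 - 21024/255 ≈ 255 - 82.447 = 172.553 → 173
= RGB(66, 82, 173)


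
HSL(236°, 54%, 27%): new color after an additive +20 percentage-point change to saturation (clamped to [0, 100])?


Original S = 54%
Adjustment = +20 percentage points
New S = 54 + (20) = 74
Clamp to [0, 100] → 74
= HSL(236°, 74%, 27%)


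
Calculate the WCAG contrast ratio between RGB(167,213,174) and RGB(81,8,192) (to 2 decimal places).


Linearize each sRGB channel c=v/255: c/12.92 if c ≤ 0.04045 else ((c+0.055)/1.055)^2.4
L = 0.2126×R_lin + 0.7152×G_lin + 0.0722×B_lin
Color 1 (167,213,174):
  R=167: 167/255≈0.6549 > 0.04045 → ((0.6549+0.055)/1.055)^2.4 ≈ 0.38643
  G=213: 213/255≈0.8353 > 0.04045 → ((0.8353+0.055)/1.055)^2.4 ≈ 0.66539
  B=174: 174/255≈0.6824 > 0.04045 → ((0.6824+0.055)/1.055)^2.4 ≈ 0.42327
  L1 = 0.2126×0.38643 + 0.7152×0.66539 + 0.0722×0.42327 ≈ 0.58860
Color 2 (81,8,192):
  R=81: 81/255≈0.3176 > 0.04045 → ((0.3176+0.055)/1.055)^2.4 ≈ 0.08228
  G=8: 8/255≈0.0314 ≤ 0.04045 → 0.0314/12.92 ≈ 0.00243
  B=192: 192/255≈0.7529 > 0.04045 → ((0.7529+0.055)/1.055)^2.4 ≈ 0.52712
  L2 = 0.2126×0.08228 + 0.7152×0.00243 + 0.0722×0.52712 ≈ 0.05729
Lighter = 0.58860, Darker = 0.05729
Ratio = (L_lighter + 0.05) / (L_darker + 0.05)
Ratio = (0.58860 + 0.05) / (0.05729 + 0.05) = 0.63860 / 0.10729 ≈ 5.9522
Ratio ≈ 5.95:1


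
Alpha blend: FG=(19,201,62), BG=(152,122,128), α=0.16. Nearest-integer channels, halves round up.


C = α×F + (1-α)×B, with 1-α = 0.84
R: 0.16×19 + 0.84×152 = 3.04 + 127.68 = 130.72 → 131
G: 0.16×201 + 0.84×122 = 32.16 + 102.48 = 134.64 → 135
B: 0.16×62 + 0.84×128 = 9.92 + 107.52 = 117.44 → 117
= RGB(131, 135, 117)


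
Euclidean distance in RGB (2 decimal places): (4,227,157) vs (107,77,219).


d = √[(R₁-R₂)² + (G₁-G₂)² + (B₁-B₂)²]
d = √[(4-107)² + (227-77)² + (157-219)²]
d = √[10609 + 22500 + 3844]
d = √36953
d ≈ 192.23


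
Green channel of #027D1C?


Color: #027D1C
R = 02 = 2
G = 7D = 125
B = 1C = 28
Green = 125


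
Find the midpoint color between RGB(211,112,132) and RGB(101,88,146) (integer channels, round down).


Midpoint: each channel = ⌊(C₁+C₂)/2⌋
R: ⌊(211+101)/2⌋ = 156
G: ⌊(112+88)/2⌋ = 100
B: ⌊(132+146)/2⌋ = 139
= RGB(156, 100, 139)


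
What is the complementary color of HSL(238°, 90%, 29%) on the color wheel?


Complement = opposite side of color wheel = hue + 180°
H' = (238 + 180) mod 360 = 58°
S and L unchanged.
= HSL(58°, 90%, 29%)


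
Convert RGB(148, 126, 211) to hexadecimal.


R = 148 → 94 (hex)
G = 126 → 7E (hex)
B = 211 → D3 (hex)
Hex = #947ED3


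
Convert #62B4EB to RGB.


62 → 98 (R)
B4 → 180 (G)
EB → 235 (B)
= RGB(98, 180, 235)


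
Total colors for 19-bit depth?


Colors = 2^bits = 2^19
= 524,288 colors


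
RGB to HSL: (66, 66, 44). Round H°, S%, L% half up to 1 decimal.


Normalize: R'=66/255≈0.2588, G'=66/255≈0.2588, B'=44/255≈0.1725
Max=66/255, Min=44/255, Δ=Max-Min=22/255
L = (Max+Min)/2 = (66+44)/510 = 110/510 = 0.21568… → L = 21.6%
L ≤ 0.5 → S = Δ/(Max+Min) = 22/(66+44) = 22/110 = 0.2 → S = 20.0%
(the 1/255 factors cancel in S and H, so raw channel differences can be used)
Max is R' → H = 60 × (((G-B)/Δ) mod 6) = 60 × (((66-44)/22) mod 6)
  22/22 = 1
  H = 60 × 1 = 60° → H = 60.0°
= HSL(60.0°, 20.0%, 21.6%)


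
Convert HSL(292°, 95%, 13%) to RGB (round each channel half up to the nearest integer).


H=292°, S=0.95, L=0.13
C = (1-|2L-1|)×S = (1-|-0.74|)×0.95 = 0.247
H' = H/60 = 292/60 ≈ 4.8667; X = C×(1-|H' mod 2 - 1|) ≈ 0.2141
m = L - C/2 = 0.13 - 0.1235 = 0.0065
Sector ⌊H'⌋ = 4 → (R',G',B') = (≈0.2141, 0.0, 0.247)
RGB = ((R'+m)×255, (G'+m)×255, (B'+m)×255) = (56.2445, 1.6575, 64.6425)
Round half up → RGB(56, 2, 65)


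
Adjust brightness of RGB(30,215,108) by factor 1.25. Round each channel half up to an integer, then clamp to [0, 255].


Multiply each channel by 1.25, round half up, clamp to [0, 255]
R: 30×1.25 = 37.5 → round → 38
G: 215×1.25 = 268.75 → round → 269 → clamp → 255
B: 108×1.25 = 135
= RGB(38, 255, 135)


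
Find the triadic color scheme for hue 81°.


Triadic: equally spaced at 120° intervals
H1 = 81°
H2 = (81 + 120) mod 360 = 201°
H3 = (81 + 240) mod 360 = 321°
Triadic = 81°, 201°, 321°


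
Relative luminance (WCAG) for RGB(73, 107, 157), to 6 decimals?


Linearize each channel (sRGB transfer function): c = v/255; c_lin = c/12.92 if c ≤ 0.04045, else ((c+0.055)/1.055)^2.4
  R: 73/255 ≈ 0.286275 > 0.04045 → ((0.286275+0.055)/1.055)^2.4 ≈ 0.066626
  G: 107/255 ≈ 0.419608 > 0.04045 → ((0.419608+0.055)/1.055)^2.4 ≈ 0.147027
  B: 157/255 ≈ 0.615686 > 0.04045 → ((0.615686+0.055)/1.055)^2.4 ≈ 0.337164
R_lin = 0.066626, G_lin = 0.147027, B_lin = 0.337164
L = 0.2126×R + 0.7152×G + 0.0722×B
L = 0.2126×0.066626 + 0.7152×0.147027 + 0.0722×0.337164
L ≈ 0.143662


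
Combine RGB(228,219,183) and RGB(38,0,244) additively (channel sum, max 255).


Additive: each channel = min(255, C₁+C₂)
R: 228+38 = 266 → 255
G: 219+0 = 219 → 219
B: 183+244 = 427 → 255
= RGB(255, 219, 255)


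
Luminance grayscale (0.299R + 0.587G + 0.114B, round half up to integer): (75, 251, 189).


Gray = 0.299×R + 0.587×G + 0.114×B
Gray = 0.299×75 + 0.587×251 + 0.114×189
Gray = 22.425 + 147.337 + 21.546
Gray = 191.308 → round half up → 191
Gray = 191


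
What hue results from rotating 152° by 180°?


New hue = (H + rotation) mod 360
New hue = (152 + 180) mod 360
= 332 mod 360
= 332°


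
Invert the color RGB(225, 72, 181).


Invert: (255-R, 255-G, 255-B)
R: 255-225 = 30
G: 255-72 = 183
B: 255-181 = 74
= RGB(30, 183, 74)


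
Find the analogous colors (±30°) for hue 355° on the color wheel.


Base hue: 355°
Left analog: (355 - 30) mod 360 = 325°
Right analog: (355 + 30) mod 360 = 25°
Analogous hues = 325° and 25°


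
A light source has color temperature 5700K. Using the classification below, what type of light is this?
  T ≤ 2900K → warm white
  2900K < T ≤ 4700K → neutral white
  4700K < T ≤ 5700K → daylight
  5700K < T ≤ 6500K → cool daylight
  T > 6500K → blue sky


Temperature: 5700K
4700K < 5700K ≤ 5700K → daylight
Classification: daylight


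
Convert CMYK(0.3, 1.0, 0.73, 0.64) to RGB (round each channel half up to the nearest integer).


R = 255 × (1-C) × (1-K) = 255 × 0.70 × 0.36 = 64.26 → 64
G = 255 × (1-M) × (1-K) = 255 × 0.00 × 0.36 = 0
B = 255 × (1-Y) × (1-K) = 255 × 0.27 × 0.36 = 24.786 → 25
= RGB(64, 0, 25)


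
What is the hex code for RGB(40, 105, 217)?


R = 40 → 28 (hex)
G = 105 → 69 (hex)
B = 217 → D9 (hex)
Hex = #2869D9


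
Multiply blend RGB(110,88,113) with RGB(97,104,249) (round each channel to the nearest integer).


Multiply: C = A×B/255, rounded to nearest integer
R: 110×97/255 = 10670/255 ≈ 41.843 → 42
G: 88×104/255 = 9152/255 ≈ 35.890 → 36
B: 113×249/255 = 28137/255 ≈ 110.341 → 110
= RGB(42, 36, 110)


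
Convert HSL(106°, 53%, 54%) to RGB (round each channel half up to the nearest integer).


H=106°, S=0.53, L=0.54
C = (1-|2L-1|)×S = (1-|0.08|)×0.53 = 0.4876
H' = H/60 = 106/60 ≈ 1.7667; X = C×(1-|H' mod 2 - 1|) ≈ 0.1138
m = L - C/2 = 0.54 - 0.2438 = 0.2962
Sector ⌊H'⌋ = 1 → (R',G',B') = (≈0.1138, 0.4876, 0.0)
RGB = ((R'+m)×255, (G'+m)×255, (B'+m)×255) = (104.5432, 199.869, 75.531)
Round half up → RGB(105, 200, 76)


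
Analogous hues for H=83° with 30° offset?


Base hue: 83°
Left analog: (83 - 30) mod 360 = 53°
Right analog: (83 + 30) mod 360 = 113°
Analogous hues = 53° and 113°


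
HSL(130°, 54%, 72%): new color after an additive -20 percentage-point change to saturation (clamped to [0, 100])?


Original S = 54%
Adjustment = -20 percentage points
New S = 54 + (-20) = 34
Clamp to [0, 100] → 34
= HSL(130°, 34%, 72%)


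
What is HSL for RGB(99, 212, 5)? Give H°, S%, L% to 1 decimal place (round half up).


Normalize: R'=99/255≈0.3882, G'=212/255≈0.8314, B'=5/255≈0.0196
Max=212/255, Min=5/255, Δ=Max-Min=207/255
L = (Max+Min)/2 = (212+5)/510 = 217/510 = 0.42549… → L = 42.5%
L ≤ 0.5 → S = Δ/(Max+Min) = 207/(212+5) = 207/217 = 0.95391… → S = 95.4%
(the 1/255 factors cancel in S and H, so raw channel differences can be used)
Max is G' → H = 60 × ((B-R)/Δ + 2) = 60 × ((5-99)/207 + 2)
  -94/207 + 2 = -0.4541… + 2 = 1.5458…
  H = 60 × 1.5458… = 92.753…° → H = 92.8°
= HSL(92.8°, 95.4%, 42.5%)


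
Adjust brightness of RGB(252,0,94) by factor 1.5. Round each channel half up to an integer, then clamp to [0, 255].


Multiply each channel by 1.5, round half up, clamp to [0, 255]
R: 252×1.5 = 378 → clamp → 255
G: 0×1.5 = 0
B: 94×1.5 = 141
= RGB(255, 0, 141)


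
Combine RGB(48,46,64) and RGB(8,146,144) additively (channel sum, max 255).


Additive: each channel = min(255, C₁+C₂)
R: 48+8 = 56 → 56
G: 46+146 = 192 → 192
B: 64+144 = 208 → 208
= RGB(56, 192, 208)


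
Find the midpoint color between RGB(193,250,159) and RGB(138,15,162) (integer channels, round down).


Midpoint: each channel = ⌊(C₁+C₂)/2⌋
R: ⌊(193+138)/2⌋ = 165
G: ⌊(250+15)/2⌋ = 132
B: ⌊(159+162)/2⌋ = 160
= RGB(165, 132, 160)


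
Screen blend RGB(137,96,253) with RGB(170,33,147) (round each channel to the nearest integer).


Screen: C = 255 - (255-A)×(255-B)/255, rounded to nearest integer
R: 255 - (255-137)×(255-170)/255 = 255 - 10030/255 ≈ 255 - 39.333 = 215.667 → 216
G: 255 - (255-96)×(255-33)/255 = 255 - 35298/255 ≈ 255 - 138.424 = 116.576 → 117
B: 255 - (255-253)×(255-147)/255 = 255 - 216/255 ≈ 255 - 0.847 = 254.153 → 254
= RGB(216, 117, 254)


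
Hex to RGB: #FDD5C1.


FD → 253 (R)
D5 → 213 (G)
C1 → 193 (B)
= RGB(253, 213, 193)


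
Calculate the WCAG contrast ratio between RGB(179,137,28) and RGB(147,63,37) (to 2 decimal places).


Linearize each sRGB channel c=v/255: c/12.92 if c ≤ 0.04045 else ((c+0.055)/1.055)^2.4
L = 0.2126×R_lin + 0.7152×G_lin + 0.0722×B_lin
Color 1 (179,137,28):
  R=179: 179/255≈0.7020 > 0.04045 → ((0.7020+0.055)/1.055)^2.4 ≈ 0.45079
  G=137: 137/255≈0.5373 > 0.04045 → ((0.5373+0.055)/1.055)^2.4 ≈ 0.25016
  B=28: 28/255≈0.1098 > 0.04045 → ((0.1098+0.055)/1.055)^2.4 ≈ 0.01161
  L1 = 0.2126×0.45079 + 0.7152×0.25016 + 0.0722×0.01161 ≈ 0.27559
Color 2 (147,63,37):
  R=147: 147/255≈0.5765 > 0.04045 → ((0.5765+0.055)/1.055)^2.4 ≈ 0.29177
  G=63: 63/255≈0.2471 > 0.04045 → ((0.2471+0.055)/1.055)^2.4 ≈ 0.04971
  B=37: 37/255≈0.1451 > 0.04045 → ((0.1451+0.055)/1.055)^2.4 ≈ 0.01850
  L2 = 0.2126×0.29177 + 0.7152×0.04971 + 0.0722×0.01850 ≈ 0.09892
Lighter = 0.27559, Darker = 0.09892
Ratio = (L_lighter + 0.05) / (L_darker + 0.05)
Ratio = (0.27559 + 0.05) / (0.09892 + 0.05) = 0.32559 / 0.14892 ≈ 2.1864
Ratio ≈ 2.19:1


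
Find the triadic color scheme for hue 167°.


Triadic: equally spaced at 120° intervals
H1 = 167°
H2 = (167 + 120) mod 360 = 287°
H3 = (167 + 240) mod 360 = 47°
Triadic = 167°, 287°, 47°


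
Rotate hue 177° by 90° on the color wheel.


New hue = (H + rotation) mod 360
New hue = (177 + 90) mod 360
= 267 mod 360
= 267°


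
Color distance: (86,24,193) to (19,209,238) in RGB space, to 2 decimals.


d = √[(R₁-R₂)² + (G₁-G₂)² + (B₁-B₂)²]
d = √[(86-19)² + (24-209)² + (193-238)²]
d = √[4489 + 34225 + 2025]
d = √40739
d ≈ 201.84


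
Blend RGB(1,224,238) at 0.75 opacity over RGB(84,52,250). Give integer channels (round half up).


C = α×F + (1-α)×B, with 1-α = 0.25
R: 0.75×1 + 0.25×84 = 0.75 + 21.00 = 21.75 → 22
G: 0.75×224 + 0.25×52 = 168.00 + 13.00 = 181.00 → 181
B: 0.75×238 + 0.25×250 = 178.50 + 62.50 = 241.00 → 241
= RGB(22, 181, 241)


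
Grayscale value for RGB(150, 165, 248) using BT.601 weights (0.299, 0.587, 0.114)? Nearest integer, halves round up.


Gray = 0.299×R + 0.587×G + 0.114×B
Gray = 0.299×150 + 0.587×165 + 0.114×248
Gray = 44.850 + 96.855 + 28.272
Gray = 169.977 → round half up → 170
Gray = 170


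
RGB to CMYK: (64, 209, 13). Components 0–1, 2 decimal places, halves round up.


R'=64/255≈0.2510, G'=209/255≈0.8196, B'=13/255≈0.0510
K = 1 - max(R',G',B') = 1 - 209/255 = 46/255 = 0.18039… → 0.18
(1-R'-K)/(1-K) simplifies to (max-R)/max with max = 209:
C = (209-64)/209 = 145/209 = 0.69377… → 0.69
M = (209-209)/209 = 0/209 = 0 → 0.00
Y = (209-13)/209 = 196/209 = 0.93779… → 0.94
= CMYK(0.69, 0.00, 0.94, 0.18)


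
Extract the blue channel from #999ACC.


Color: #999ACC
R = 99 = 153
G = 9A = 154
B = CC = 204
Blue = 204


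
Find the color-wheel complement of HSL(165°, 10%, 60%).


Complement = opposite side of color wheel = hue + 180°
H' = (165 + 180) mod 360 = 345°
S and L unchanged.
= HSL(345°, 10%, 60%)


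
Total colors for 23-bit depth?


Colors = 2^bits = 2^23
= 8,388,608 colors


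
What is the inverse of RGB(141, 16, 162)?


Invert: (255-R, 255-G, 255-B)
R: 255-141 = 114
G: 255-16 = 239
B: 255-162 = 93
= RGB(114, 239, 93)


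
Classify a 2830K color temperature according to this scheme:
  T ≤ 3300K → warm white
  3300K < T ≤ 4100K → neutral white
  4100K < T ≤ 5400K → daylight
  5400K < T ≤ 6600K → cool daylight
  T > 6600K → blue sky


Temperature: 2830K
2830K ≤ 3300K → warm white
Classification: warm white


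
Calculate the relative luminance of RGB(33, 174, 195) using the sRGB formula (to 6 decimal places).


Linearize each channel (sRGB transfer function): c = v/255; c_lin = c/12.92 if c ≤ 0.04045, else ((c+0.055)/1.055)^2.4
  R: 33/255 ≈ 0.129412 > 0.04045 → ((0.129412+0.055)/1.055)^2.4 ≈ 0.015209
  G: 174/255 ≈ 0.682353 > 0.04045 → ((0.682353+0.055)/1.055)^2.4 ≈ 0.423268
  B: 195/255 ≈ 0.764706 > 0.04045 → ((0.764706+0.055)/1.055)^2.4 ≈ 0.545724
R_lin = 0.015209, G_lin = 0.423268, B_lin = 0.545724
L = 0.2126×R + 0.7152×G + 0.0722×B
L = 0.2126×0.015209 + 0.7152×0.423268 + 0.0722×0.545724
L ≈ 0.345356


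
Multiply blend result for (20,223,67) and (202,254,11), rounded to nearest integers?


Multiply: C = A×B/255, rounded to nearest integer
R: 20×202/255 = 4040/255 ≈ 15.843 → 16
G: 223×254/255 = 56642/255 ≈ 222.125 → 222
B: 67×11/255 = 737/255 ≈ 2.890 → 3
= RGB(16, 222, 3)


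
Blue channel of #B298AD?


Color: #B298AD
R = B2 = 178
G = 98 = 152
B = AD = 173
Blue = 173


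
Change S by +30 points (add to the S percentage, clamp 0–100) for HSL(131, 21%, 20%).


Original S = 21%
Adjustment = +30 percentage points
New S = 21 + (30) = 51
Clamp to [0, 100] → 51
= HSL(131°, 51%, 20%)


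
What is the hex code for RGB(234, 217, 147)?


R = 234 → EA (hex)
G = 217 → D9 (hex)
B = 147 → 93 (hex)
Hex = #EAD993


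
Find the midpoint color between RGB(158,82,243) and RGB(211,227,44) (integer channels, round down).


Midpoint: each channel = ⌊(C₁+C₂)/2⌋
R: ⌊(158+211)/2⌋ = 184
G: ⌊(82+227)/2⌋ = 154
B: ⌊(243+44)/2⌋ = 143
= RGB(184, 154, 143)


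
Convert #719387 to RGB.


71 → 113 (R)
93 → 147 (G)
87 → 135 (B)
= RGB(113, 147, 135)
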